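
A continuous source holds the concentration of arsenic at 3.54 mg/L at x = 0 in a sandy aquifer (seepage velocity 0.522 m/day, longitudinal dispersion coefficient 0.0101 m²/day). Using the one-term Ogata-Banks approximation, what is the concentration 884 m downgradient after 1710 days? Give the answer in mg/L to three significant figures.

3.29 mg/L

For a continuous step input, C/C₀ ≈ ½·erfc((x−vt)/(2√(Dt))).
vt = 0.522 × 1710 = 892.62 m and 2√(Dt) = 2√(0.0101 × 1710) = 8.312 m.
Argument (x−vt)/(2√(Dt)) = (884 − 892.62)/8.312 = -1.037; ½·erfc(-1.037) = 0.9287.
C = 3.54 × 0.9287 = 3.29 mg/L.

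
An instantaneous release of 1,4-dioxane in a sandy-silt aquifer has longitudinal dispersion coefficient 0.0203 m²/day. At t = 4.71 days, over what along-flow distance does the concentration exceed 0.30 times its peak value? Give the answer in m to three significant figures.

The plume is Gaussian with σ = √(2Dt) = √(2 × 0.0203 × 4.71) = 0.4373 m.
C/C_peak = exp(−Δx²/(2σ²)) = 0.30 ⇒ Δx = σ·√(−2 ln 0.30) = 0.4373 × 1.552 = 0.6787 m.
Width = 2Δx = 1.36 m.

1.36 m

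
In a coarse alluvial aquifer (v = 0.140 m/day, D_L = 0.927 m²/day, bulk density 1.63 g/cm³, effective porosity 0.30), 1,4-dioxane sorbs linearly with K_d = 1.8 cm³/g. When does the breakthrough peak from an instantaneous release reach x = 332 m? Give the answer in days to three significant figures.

25100 days

Retardation factor R = 1 + ρ_b·K_d/n = 1 + 1.63 × 1.8/0.30 = 10.78.
Sorption retards both mechanisms: v_R = v/R = 0.01299 m/day, D_R = D/R = 0.08599 m²/day.
Peak time from v_R²t² + 2D_R t − x² = 0: t = (√(D_R² + v_R²x²) − D_R)/v_R².
√(D_R² + v_R²x²) = √(0.08599² + 0.01299² × 332²) = 4.314; v_R² = 0.0001687.
t = (4.314 − 0.08599)/0.0001687 = 25100 days.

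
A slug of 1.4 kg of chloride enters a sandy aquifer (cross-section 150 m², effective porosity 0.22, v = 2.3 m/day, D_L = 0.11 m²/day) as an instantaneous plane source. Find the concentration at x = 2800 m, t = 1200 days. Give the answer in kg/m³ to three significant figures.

5.03e-05 kg/m³

For an instantaneous plane source, C(x,t) = M/(n_e·A·√(4πDt)) · exp(−(x−vt)²/(4Dt)), with n_e·A the pore (flow) area.
Plume center vt = 2.3 × 1200 = 2760 m, so the well at 2800 m is 40 m downgradient of the peak.
√(4πDt) = 40.73 m, giving peak height M/(n_e·A·√(4πDt)) = 1.4/(0.22 × 150 × 40.73) = 0.001042 kg/m³.
(x−vt)²/(4Dt) = (40)²/(4 × 0.11 × 1200) = 3.030; exp(−3.030) = 0.04832.
C = 0.001042 × 0.04832 = 5.03e-05 kg/m³.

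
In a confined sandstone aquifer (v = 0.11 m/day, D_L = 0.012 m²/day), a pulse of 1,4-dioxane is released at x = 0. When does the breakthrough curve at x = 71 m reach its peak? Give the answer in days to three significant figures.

644 days

For the 1D instantaneous-source solution, setting ∂C/∂t = 0 at fixed x gives v²t² + 2Dt − x² = 0, so t = (√(D² + v²x²) − D)/v².
√(D² + v²x²) = √(0.012² + 0.11² × 71²) = 7.810; v² = 0.0121.
t = (7.810 − 0.012)/0.0121 = 644 days (vs. the pure-advection estimate x/v = 645 d).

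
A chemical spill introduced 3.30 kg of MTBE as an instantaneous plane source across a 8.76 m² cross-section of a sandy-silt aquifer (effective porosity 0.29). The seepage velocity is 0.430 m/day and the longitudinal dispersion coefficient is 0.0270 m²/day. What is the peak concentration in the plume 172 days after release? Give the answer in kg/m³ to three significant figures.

0.170 kg/m³

The peak of an instantaneous 1D plume sits at x = vt; there the Gaussian factor is 1 and C_max = M/(n_e·A·√(4πDt)), where n_e·A is the pore area the mass is dissolved in.
√(4πDt) = √(4π × 0.0270 × 172) = 7.639 m, so C_max = 3.30/(0.29 × 8.76 × 7.639) = 0.170 kg/m³.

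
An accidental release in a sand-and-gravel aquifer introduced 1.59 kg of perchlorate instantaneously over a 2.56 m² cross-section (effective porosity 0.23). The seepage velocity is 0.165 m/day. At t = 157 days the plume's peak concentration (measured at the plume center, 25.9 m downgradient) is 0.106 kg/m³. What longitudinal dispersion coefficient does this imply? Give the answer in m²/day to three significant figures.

0.329 m²/day

At the plume center C_max = M/(n_e·A·√(4πDt)), so D = M²/(4πt·(n_e·A·C_max)²).
n_e·A·C_max = 0.23 × 2.56 × 0.106 = 0.06241 kg/m.
D = 1.59²/(4π × 157 × 0.06241²) = 0.329 m²/day.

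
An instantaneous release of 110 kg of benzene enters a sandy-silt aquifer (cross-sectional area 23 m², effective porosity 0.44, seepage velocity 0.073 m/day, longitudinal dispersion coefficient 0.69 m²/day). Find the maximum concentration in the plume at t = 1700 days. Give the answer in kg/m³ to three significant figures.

0.0895 kg/m³

The peak of an instantaneous 1D plume sits at x = vt; there the Gaussian factor is 1 and C_max = M/(n_e·A·√(4πDt)), where n_e·A is the pore area the mass is dissolved in.
√(4πDt) = √(4π × 0.69 × 1700) = 121.4 m, so C_max = 110/(0.44 × 23 × 121.4) = 0.0895 kg/m³.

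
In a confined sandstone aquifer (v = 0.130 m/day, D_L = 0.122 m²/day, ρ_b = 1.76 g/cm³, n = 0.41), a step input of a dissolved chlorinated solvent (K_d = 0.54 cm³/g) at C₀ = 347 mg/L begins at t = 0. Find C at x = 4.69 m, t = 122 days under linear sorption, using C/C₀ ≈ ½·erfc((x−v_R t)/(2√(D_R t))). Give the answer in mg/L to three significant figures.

Retardation factor R = 1 + ρ_b·K_d/n = 1 + 1.76 × 0.54/0.41 = 3.318.
Sorption retards both mechanisms: v_R = v/R = 0.03918 m/day, D_R = D/R = 0.03677 m²/day.
v_R·t = 0.03918 × 122 = 4.77996 m; 2√(D_R t) = 4.236 m; argument = (4.69 − 4.77996)/4.236 = -0.02124.
C = C₀ × ½·erfc(-0.02124) = 347 × 0.5120 = 178 mg/L.

178 mg/L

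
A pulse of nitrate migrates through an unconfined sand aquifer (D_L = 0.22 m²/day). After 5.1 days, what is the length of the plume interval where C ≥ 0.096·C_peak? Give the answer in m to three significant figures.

6.49 m

The plume is Gaussian with σ = √(2Dt) = √(2 × 0.22 × 5.1) = 1.498 m.
C/C_peak = exp(−Δx²/(2σ²)) = 0.096 ⇒ Δx = σ·√(−2 ln 0.096) = 1.498 × 2.165 = 3.243 m.
Width = 2Δx = 6.49 m.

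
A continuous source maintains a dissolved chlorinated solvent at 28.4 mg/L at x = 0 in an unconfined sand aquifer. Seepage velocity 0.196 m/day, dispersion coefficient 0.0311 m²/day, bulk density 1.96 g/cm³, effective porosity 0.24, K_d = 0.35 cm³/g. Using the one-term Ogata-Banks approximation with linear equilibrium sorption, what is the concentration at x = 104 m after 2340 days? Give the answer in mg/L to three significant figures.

Retardation factor R = 1 + ρ_b·K_d/n = 1 + 1.96 × 0.35/0.24 = 3.858.
Sorption retards both mechanisms: v_R = v/R = 0.05080 m/day, D_R = D/R = 0.008061 m²/day.
v_R·t = 0.05080 × 2340 = 118.872 m; 2√(D_R t) = 8.686 m; argument = (104 − 118.872)/8.686 = -1.712.
C = C₀ × ½·erfc(-1.712) = 28.4 × 0.9923 = 28.2 mg/L.

28.2 mg/L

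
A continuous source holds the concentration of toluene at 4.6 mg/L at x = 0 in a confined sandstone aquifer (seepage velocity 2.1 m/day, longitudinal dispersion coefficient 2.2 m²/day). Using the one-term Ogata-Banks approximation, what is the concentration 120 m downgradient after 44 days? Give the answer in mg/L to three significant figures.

0.109 mg/L

For a continuous step input, C/C₀ ≈ ½·erfc((x−vt)/(2√(Dt))).
vt = 2.1 × 44 = 92.4 m and 2√(Dt) = 2√(2.2 × 44) = 19.68 m.
Argument (x−vt)/(2√(Dt)) = (120 − 92.4)/19.68 = 1.402; ½·erfc(1.402) = 0.02370.
C = 4.6 × 0.02370 = 0.109 mg/L.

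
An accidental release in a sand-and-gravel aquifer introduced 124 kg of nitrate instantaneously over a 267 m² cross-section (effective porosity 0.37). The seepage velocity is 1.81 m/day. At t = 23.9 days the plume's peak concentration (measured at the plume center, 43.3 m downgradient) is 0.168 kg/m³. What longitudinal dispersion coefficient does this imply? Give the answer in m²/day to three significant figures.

At the plume center C_max = M/(n_e·A·√(4πDt)), so D = M²/(4πt·(n_e·A·C_max)²).
n_e·A·C_max = 0.37 × 267 × 0.168 = 16.60 kg/m.
D = 124²/(4π × 23.9 × 16.60²) = 0.186 m²/day.

0.186 m²/day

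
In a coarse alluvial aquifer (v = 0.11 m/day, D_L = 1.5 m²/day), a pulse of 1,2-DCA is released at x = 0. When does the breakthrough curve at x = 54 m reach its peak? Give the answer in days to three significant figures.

For the 1D instantaneous-source solution, setting ∂C/∂t = 0 at fixed x gives v²t² + 2Dt − x² = 0, so t = (√(D² + v²x²) − D)/v².
√(D² + v²x²) = √(1.5² + 0.11² × 54²) = 6.126; v² = 0.0121.
t = (6.126 − 1.5)/0.0121 = 382 days (vs. the pure-advection estimate x/v = 491 d).

382 days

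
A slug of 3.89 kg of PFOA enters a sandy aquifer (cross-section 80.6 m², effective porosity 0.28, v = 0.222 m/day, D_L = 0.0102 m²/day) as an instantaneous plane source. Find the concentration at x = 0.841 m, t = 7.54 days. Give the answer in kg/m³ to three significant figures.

0.0184 kg/m³

For an instantaneous plane source, C(x,t) = M/(n_e·A·√(4πDt)) · exp(−(x−vt)²/(4Dt)), with n_e·A the pore (flow) area.
Plume center vt = 0.222 × 7.54 = 1.67388 m, so the well at 0.841 m is 0.83288 m upgradient of the peak.
√(4πDt) = 0.9831 m, giving peak height M/(n_e·A·√(4πDt)) = 3.89/(0.28 × 80.6 × 0.9831) = 0.1753 kg/m³.
(x−vt)²/(4Dt) = (-0.83288)²/(4 × 0.0102 × 7.54) = 2.255; exp(−2.255) = 0.1049.
C = 0.1753 × 0.1049 = 0.0184 kg/m³.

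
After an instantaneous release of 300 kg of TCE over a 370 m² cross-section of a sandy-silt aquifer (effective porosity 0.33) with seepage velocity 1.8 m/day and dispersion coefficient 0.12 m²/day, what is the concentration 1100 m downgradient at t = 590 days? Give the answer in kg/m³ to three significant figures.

0.000503 kg/m³

For an instantaneous plane source, C(x,t) = M/(n_e·A·√(4πDt)) · exp(−(x−vt)²/(4Dt)), with n_e·A the pore (flow) area.
Plume center vt = 1.8 × 590 = 1062 m, so the well at 1100 m is 38 m downgradient of the peak.
√(4πDt) = 29.83 m, giving peak height M/(n_e·A·√(4πDt)) = 300/(0.33 × 370 × 29.83) = 0.08237 kg/m³.
(x−vt)²/(4Dt) = (38)²/(4 × 0.12 × 590) = 5.099; exp(−5.099) = 0.006103.
C = 0.08237 × 0.006103 = 0.000503 kg/m³.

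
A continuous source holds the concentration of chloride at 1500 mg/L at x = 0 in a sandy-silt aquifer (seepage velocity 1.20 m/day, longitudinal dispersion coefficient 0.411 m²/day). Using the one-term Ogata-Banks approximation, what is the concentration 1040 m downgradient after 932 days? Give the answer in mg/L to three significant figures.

1500 mg/L

For a continuous step input, C/C₀ ≈ ½·erfc((x−vt)/(2√(Dt))).
vt = 1.20 × 932 = 1118.4 m and 2√(Dt) = 2√(0.411 × 932) = 39.14 m.
Argument (x−vt)/(2√(Dt)) = (1040 − 1118.4)/39.14 = -2.003; ½·erfc(-2.003) = 0.9977.
C = 1500 × 0.9977 = 1500 mg/L.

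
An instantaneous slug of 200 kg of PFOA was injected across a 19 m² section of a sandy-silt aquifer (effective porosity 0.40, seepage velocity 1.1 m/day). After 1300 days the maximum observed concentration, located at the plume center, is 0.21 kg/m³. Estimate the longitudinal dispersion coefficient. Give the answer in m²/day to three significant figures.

0.961 m²/day

At the plume center C_max = M/(n_e·A·√(4πDt)), so D = M²/(4πt·(n_e·A·C_max)²).
n_e·A·C_max = 0.40 × 19 × 0.21 = 1.596 kg/m.
D = 200²/(4π × 1300 × 1.596²) = 0.961 m²/day.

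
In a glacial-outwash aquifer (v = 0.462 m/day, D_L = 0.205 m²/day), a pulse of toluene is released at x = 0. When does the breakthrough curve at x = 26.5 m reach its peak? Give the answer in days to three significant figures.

56.4 days

For the 1D instantaneous-source solution, setting ∂C/∂t = 0 at fixed x gives v²t² + 2Dt − x² = 0, so t = (√(D² + v²x²) − D)/v².
√(D² + v²x²) = √(0.205² + 0.462² × 26.5²) = 12.24; v² = 0.213444.
t = (12.24 − 0.205)/0.213444 = 56.4 days (vs. the pure-advection estimate x/v = 57.4 d).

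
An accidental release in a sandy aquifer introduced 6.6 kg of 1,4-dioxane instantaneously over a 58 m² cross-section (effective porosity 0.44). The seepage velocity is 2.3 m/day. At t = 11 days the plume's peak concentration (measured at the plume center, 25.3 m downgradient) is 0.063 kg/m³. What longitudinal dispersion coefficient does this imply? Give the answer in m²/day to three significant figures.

0.122 m²/day

At the plume center C_max = M/(n_e·A·√(4πDt)), so D = M²/(4πt·(n_e·A·C_max)²).
n_e·A·C_max = 0.44 × 58 × 0.063 = 1.608 kg/m.
D = 6.6²/(4π × 11 × 1.608²) = 0.122 m²/day.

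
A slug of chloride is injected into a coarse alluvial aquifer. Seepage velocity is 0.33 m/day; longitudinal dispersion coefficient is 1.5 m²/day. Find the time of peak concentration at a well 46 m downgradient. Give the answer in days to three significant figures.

For the 1D instantaneous-source solution, setting ∂C/∂t = 0 at fixed x gives v²t² + 2Dt − x² = 0, so t = (√(D² + v²x²) − D)/v².
√(D² + v²x²) = √(1.5² + 0.33² × 46²) = 15.25; v² = 0.1089.
t = (15.25 − 1.5)/0.1089 = 126 days (vs. the pure-advection estimate x/v = 139 d).

126 days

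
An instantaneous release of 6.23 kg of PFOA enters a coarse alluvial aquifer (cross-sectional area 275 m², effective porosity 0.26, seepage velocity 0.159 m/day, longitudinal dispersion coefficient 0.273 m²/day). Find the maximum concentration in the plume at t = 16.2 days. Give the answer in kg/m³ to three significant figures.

The peak of an instantaneous 1D plume sits at x = vt; there the Gaussian factor is 1 and C_max = M/(n_e·A·√(4πDt)), where n_e·A is the pore area the mass is dissolved in.
√(4πDt) = √(4π × 0.273 × 16.2) = 7.455 m, so C_max = 6.23/(0.26 × 275 × 7.455) = 0.0117 kg/m³.

0.0117 kg/m³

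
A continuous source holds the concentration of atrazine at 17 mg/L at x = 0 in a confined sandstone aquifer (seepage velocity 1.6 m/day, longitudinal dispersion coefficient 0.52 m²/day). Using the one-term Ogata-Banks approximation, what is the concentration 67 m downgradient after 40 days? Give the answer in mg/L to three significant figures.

For a continuous step input, C/C₀ ≈ ½·erfc((x−vt)/(2√(Dt))).
vt = 1.6 × 40 = 64 m and 2√(Dt) = 2√(0.52 × 40) = 9.121 m.
Argument (x−vt)/(2√(Dt)) = (67 − 64)/9.121 = 0.3289; ½·erfc(0.3289) = 0.3209.
C = 17 × 0.3209 = 5.46 mg/L.

5.46 mg/L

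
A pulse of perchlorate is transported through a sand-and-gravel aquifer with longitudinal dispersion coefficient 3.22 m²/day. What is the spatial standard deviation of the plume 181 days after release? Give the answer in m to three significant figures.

34.1 m

Dispersive spreading gives a Gaussian with σ² = 2Dt; advection only shifts the center.
σ = √(2 × 3.22 × 181) = 34.1 m.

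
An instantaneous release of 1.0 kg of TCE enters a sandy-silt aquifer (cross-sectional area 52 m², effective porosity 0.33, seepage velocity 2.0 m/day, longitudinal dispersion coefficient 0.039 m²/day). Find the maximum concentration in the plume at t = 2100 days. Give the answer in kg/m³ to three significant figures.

The peak of an instantaneous 1D plume sits at x = vt; there the Gaussian factor is 1 and C_max = M/(n_e·A·√(4πDt)), where n_e·A is the pore area the mass is dissolved in.
√(4πDt) = √(4π × 0.039 × 2100) = 32.08 m, so C_max = 1.0/(0.33 × 52 × 32.08) = 0.00182 kg/m³.

0.00182 kg/m³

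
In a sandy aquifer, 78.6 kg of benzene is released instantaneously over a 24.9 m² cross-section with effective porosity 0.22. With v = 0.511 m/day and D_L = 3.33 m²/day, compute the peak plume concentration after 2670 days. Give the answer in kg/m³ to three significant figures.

0.0429 kg/m³

The peak of an instantaneous 1D plume sits at x = vt; there the Gaussian factor is 1 and C_max = M/(n_e·A·√(4πDt)), where n_e·A is the pore area the mass is dissolved in.
√(4πDt) = √(4π × 3.33 × 2670) = 334.3 m, so C_max = 78.6/(0.22 × 24.9 × 334.3) = 0.0429 kg/m³.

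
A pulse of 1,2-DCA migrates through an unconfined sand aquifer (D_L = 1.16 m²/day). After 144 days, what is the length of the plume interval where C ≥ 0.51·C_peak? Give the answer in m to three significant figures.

42.4 m

The plume is Gaussian with σ = √(2Dt) = √(2 × 1.16 × 144) = 18.28 m.
C/C_peak = exp(−Δx²/(2σ²)) = 0.51 ⇒ Δx = σ·√(−2 ln 0.51) = 18.28 × 1.160 = 21.20 m.
Width = 2Δx = 42.4 m.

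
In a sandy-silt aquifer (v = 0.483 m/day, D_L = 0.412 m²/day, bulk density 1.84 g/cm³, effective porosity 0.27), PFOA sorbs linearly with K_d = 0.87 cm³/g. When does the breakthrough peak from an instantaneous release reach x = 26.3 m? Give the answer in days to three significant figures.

Retardation factor R = 1 + ρ_b·K_d/n = 1 + 1.84 × 0.87/0.27 = 6.929.
Sorption retards both mechanisms: v_R = v/R = 0.06971 m/day, D_R = D/R = 0.05946 m²/day.
Peak time from v_R²t² + 2D_R t − x² = 0: t = (√(D_R² + v_R²x²) − D_R)/v_R².
√(D_R² + v_R²x²) = √(0.05946² + 0.06971² × 26.3²) = 1.834; v_R² = 0.004859.
t = (1.834 − 0.05946)/0.004859 = 365 days.

365 days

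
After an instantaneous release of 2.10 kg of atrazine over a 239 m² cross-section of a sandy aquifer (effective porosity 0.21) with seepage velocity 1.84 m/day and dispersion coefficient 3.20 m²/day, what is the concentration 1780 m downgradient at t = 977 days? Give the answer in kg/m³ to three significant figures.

0.000206 kg/m³

For an instantaneous plane source, C(x,t) = M/(n_e·A·√(4πDt)) · exp(−(x−vt)²/(4Dt)), with n_e·A the pore (flow) area.
Plume center vt = 1.84 × 977 = 1797.68 m, so the well at 1780 m is 17.68 m upgradient of the peak.
√(4πDt) = 198.2 m, giving peak height M/(n_e·A·√(4πDt)) = 2.10/(0.21 × 239 × 198.2) = 0.0002111 kg/m³.
(x−vt)²/(4Dt) = (-17.68)²/(4 × 3.20 × 977) = 0.02500; exp(−0.02500) = 0.9753.
C = 0.0002111 × 0.9753 = 0.000206 kg/m³.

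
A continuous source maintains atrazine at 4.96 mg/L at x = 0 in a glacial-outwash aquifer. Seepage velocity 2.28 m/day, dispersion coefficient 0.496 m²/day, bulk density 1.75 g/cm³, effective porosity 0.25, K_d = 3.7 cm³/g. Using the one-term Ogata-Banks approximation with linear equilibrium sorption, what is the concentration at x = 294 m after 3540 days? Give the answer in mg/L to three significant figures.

Retardation factor R = 1 + ρ_b·K_d/n = 1 + 1.75 × 3.7/0.25 = 26.90.
Sorption retards both mechanisms: v_R = v/R = 0.08476 m/day, D_R = D/R = 0.01844 m²/day.
v_R·t = 0.08476 × 3540 = 300.0504 m; 2√(D_R t) = 16.16 m; argument = (294 − 300.0504)/16.16 = -0.3744.
C = C₀ × ½·erfc(-0.3744) = 4.96 × 0.7018 = 3.48 mg/L.

3.48 mg/L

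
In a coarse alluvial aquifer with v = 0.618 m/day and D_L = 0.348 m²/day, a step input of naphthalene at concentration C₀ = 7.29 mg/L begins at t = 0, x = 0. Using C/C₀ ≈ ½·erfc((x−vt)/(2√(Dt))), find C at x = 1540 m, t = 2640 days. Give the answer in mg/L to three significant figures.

7.17 mg/L

For a continuous step input, C/C₀ ≈ ½·erfc((x−vt)/(2√(Dt))).
vt = 0.618 × 2640 = 1631.52 m and 2√(Dt) = 2√(0.348 × 2640) = 60.62 m.
Argument (x−vt)/(2√(Dt)) = (1540 − 1631.52)/60.62 = -1.510; ½·erfc(-1.510) = 0.9836.
C = 7.29 × 0.9836 = 7.17 mg/L.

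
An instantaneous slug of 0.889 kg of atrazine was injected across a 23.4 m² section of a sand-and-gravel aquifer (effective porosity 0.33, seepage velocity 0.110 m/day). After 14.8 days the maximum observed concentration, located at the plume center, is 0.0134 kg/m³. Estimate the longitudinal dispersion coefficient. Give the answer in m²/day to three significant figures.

At the plume center C_max = M/(n_e·A·√(4πDt)), so D = M²/(4πt·(n_e·A·C_max)²).
n_e·A·C_max = 0.33 × 23.4 × 0.0134 = 0.1035 kg/m.
D = 0.889²/(4π × 14.8 × 0.1035²) = 0.397 m²/day.

0.397 m²/day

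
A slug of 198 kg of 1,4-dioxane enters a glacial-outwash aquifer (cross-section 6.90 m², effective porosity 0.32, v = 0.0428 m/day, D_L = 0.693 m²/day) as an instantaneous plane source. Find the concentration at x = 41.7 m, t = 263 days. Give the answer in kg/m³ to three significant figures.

For an instantaneous plane source, C(x,t) = M/(n_e·A·√(4πDt)) · exp(−(x−vt)²/(4Dt)), with n_e·A the pore (flow) area.
Plume center vt = 0.0428 × 263 = 11.2564 m, so the well at 41.7 m is 30.4436 m downgradient of the peak.
√(4πDt) = 47.86 m, giving peak height M/(n_e·A·√(4πDt)) = 198/(0.32 × 6.90 × 47.86) = 1.874 kg/m³.
(x−vt)²/(4Dt) = (30.4436)²/(4 × 0.693 × 263) = 1.271; exp(−1.271) = 0.2806.
C = 1.874 × 0.2806 = 0.526 kg/m³.

0.526 kg/m³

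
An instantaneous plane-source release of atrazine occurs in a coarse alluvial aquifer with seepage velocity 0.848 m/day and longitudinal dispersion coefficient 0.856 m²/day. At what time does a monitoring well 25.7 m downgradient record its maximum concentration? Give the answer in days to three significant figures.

For the 1D instantaneous-source solution, setting ∂C/∂t = 0 at fixed x gives v²t² + 2Dt − x² = 0, so t = (√(D² + v²x²) − D)/v².
√(D² + v²x²) = √(0.856² + 0.848² × 25.7²) = 21.81; v² = 0.719104.
t = (21.81 − 0.856)/0.719104 = 29.1 days (vs. the pure-advection estimate x/v = 30.3 d).

29.1 days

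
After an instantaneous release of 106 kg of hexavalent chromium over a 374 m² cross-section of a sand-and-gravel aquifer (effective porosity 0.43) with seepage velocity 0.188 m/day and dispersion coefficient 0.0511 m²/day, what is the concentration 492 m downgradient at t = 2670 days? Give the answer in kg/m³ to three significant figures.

0.0133 kg/m³

For an instantaneous plane source, C(x,t) = M/(n_e·A·√(4πDt)) · exp(−(x−vt)²/(4Dt)), with n_e·A the pore (flow) area.
Plume center vt = 0.188 × 2670 = 501.96 m, so the well at 492 m is 9.96 m upgradient of the peak.
√(4πDt) = 41.41 m, giving peak height M/(n_e·A·√(4πDt)) = 106/(0.43 × 374 × 41.41) = 0.01592 kg/m³.
(x−vt)²/(4Dt) = (-9.96)²/(4 × 0.0511 × 2670) = 0.1818; exp(−0.1818) = 0.8338.
C = 0.01592 × 0.8338 = 0.0133 kg/m³.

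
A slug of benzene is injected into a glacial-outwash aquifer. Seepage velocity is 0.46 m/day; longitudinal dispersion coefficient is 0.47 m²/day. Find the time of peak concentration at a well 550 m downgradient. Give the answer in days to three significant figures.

1190 days

For the 1D instantaneous-source solution, setting ∂C/∂t = 0 at fixed x gives v²t² + 2Dt − x² = 0, so t = (√(D² + v²x²) − D)/v².
√(D² + v²x²) = √(0.47² + 0.46² × 550²) = 253.0; v² = 0.2116.
t = (253.0 − 0.47)/0.2116 = 1190 days (vs. the pure-advection estimate x/v = 1200 d).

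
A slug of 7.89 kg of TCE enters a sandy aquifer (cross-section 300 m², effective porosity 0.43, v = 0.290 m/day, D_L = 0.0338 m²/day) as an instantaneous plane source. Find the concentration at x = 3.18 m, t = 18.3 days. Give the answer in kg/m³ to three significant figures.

For an instantaneous plane source, C(x,t) = M/(n_e·A·√(4πDt)) · exp(−(x−vt)²/(4Dt)), with n_e·A the pore (flow) area.
Plume center vt = 0.290 × 18.3 = 5.307 m, so the well at 3.18 m is 2.127 m upgradient of the peak.
√(4πDt) = 2.788 m, giving peak height M/(n_e·A·√(4πDt)) = 7.89/(0.43 × 300 × 2.788) = 0.02194 kg/m³.
(x−vt)²/(4Dt) = (-2.127)²/(4 × 0.0338 × 18.3) = 1.829; exp(−1.829) = 0.1606.
C = 0.02194 × 0.1606 = 0.00352 kg/m³.

0.00352 kg/m³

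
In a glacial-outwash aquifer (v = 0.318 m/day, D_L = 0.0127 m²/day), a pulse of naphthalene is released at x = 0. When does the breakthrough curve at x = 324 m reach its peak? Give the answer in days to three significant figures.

For the 1D instantaneous-source solution, setting ∂C/∂t = 0 at fixed x gives v²t² + 2Dt − x² = 0, so t = (√(D² + v²x²) − D)/v².
√(D² + v²x²) = √(0.0127² + 0.318² × 324²) = 103.0; v² = 0.101124.
t = (103.0 − 0.0127)/0.101124 = 1020 days (vs. the pure-advection estimate x/v = 1020 d).

1020 days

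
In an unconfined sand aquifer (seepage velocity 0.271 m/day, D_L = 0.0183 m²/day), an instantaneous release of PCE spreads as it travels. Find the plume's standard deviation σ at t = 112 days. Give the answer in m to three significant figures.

2.02 m

Dispersive spreading gives a Gaussian with σ² = 2Dt; advection only shifts the center.
σ = √(2 × 0.0183 × 112) = 2.02 m.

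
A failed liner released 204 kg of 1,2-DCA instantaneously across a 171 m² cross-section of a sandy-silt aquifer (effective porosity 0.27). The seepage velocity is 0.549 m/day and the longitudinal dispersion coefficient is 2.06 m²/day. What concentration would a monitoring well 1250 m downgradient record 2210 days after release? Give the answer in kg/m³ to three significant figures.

For an instantaneous plane source, C(x,t) = M/(n_e·A·√(4πDt)) · exp(−(x−vt)²/(4Dt)), with n_e·A the pore (flow) area.
Plume center vt = 0.549 × 2210 = 1213.29 m, so the well at 1250 m is 36.71 m downgradient of the peak.
√(4πDt) = 239.2 m, giving peak height M/(n_e·A·√(4πDt)) = 204/(0.27 × 171 × 239.2) = 0.01847 kg/m³.
(x−vt)²/(4Dt) = (36.71)²/(4 × 2.06 × 2210) = 0.07400; exp(−0.07400) = 0.9287.
C = 0.01847 × 0.9287 = 0.0172 kg/m³.

0.0172 kg/m³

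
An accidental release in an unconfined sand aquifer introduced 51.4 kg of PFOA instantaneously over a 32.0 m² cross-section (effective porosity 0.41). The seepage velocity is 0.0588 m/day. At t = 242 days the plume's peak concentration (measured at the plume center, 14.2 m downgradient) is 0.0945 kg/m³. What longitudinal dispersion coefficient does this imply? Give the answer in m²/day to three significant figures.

0.565 m²/day

At the plume center C_max = M/(n_e·A·√(4πDt)), so D = M²/(4πt·(n_e·A·C_max)²).
n_e·A·C_max = 0.41 × 32.0 × 0.0945 = 1.240 kg/m.
D = 51.4²/(4π × 242 × 1.240²) = 0.565 m²/day.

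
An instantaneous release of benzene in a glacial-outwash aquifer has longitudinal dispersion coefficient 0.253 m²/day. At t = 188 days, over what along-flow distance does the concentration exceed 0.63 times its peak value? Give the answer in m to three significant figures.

The plume is Gaussian with σ = √(2Dt) = √(2 × 0.253 × 188) = 9.753 m.
C/C_peak = exp(−Δx²/(2σ²)) = 0.63 ⇒ Δx = σ·√(−2 ln 0.63) = 9.753 × 0.9613 = 9.376 m.
Width = 2Δx = 18.8 m.

18.8 m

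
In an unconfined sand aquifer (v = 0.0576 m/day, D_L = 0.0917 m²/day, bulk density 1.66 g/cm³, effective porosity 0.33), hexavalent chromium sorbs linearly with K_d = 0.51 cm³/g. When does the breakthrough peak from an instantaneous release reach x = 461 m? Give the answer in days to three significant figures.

28400 days

Retardation factor R = 1 + ρ_b·K_d/n = 1 + 1.66 × 0.51/0.33 = 3.565.
Sorption retards both mechanisms: v_R = v/R = 0.01616 m/day, D_R = D/R = 0.02572 m²/day.
Peak time from v_R²t² + 2D_R t − x² = 0: t = (√(D_R² + v_R²x²) − D_R)/v_R².
√(D_R² + v_R²x²) = √(0.02572² + 0.01616² × 461²) = 7.450; v_R² = 0.0002611.
t = (7.450 − 0.02572)/0.0002611 = 28400 days.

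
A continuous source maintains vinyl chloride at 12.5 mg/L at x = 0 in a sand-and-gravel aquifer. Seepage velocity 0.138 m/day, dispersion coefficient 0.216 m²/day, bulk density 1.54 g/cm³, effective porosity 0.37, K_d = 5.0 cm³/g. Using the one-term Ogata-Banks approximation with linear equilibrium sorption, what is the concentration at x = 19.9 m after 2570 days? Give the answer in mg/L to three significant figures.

Retardation factor R = 1 + ρ_b·K_d/n = 1 + 1.54 × 5.0/0.37 = 21.81.
Sorption retards both mechanisms: v_R = v/R = 0.006327 m/day, D_R = D/R = 0.009904 m²/day.
v_R·t = 0.006327 × 2570 = 16.26039 m; 2√(D_R t) = 10.09 m; argument = (19.9 − 16.26039)/10.09 = 0.3607.
C = C₀ × ½·erfc(0.3607) = 12.5 × 0.3050 = 3.81 mg/L.

3.81 mg/L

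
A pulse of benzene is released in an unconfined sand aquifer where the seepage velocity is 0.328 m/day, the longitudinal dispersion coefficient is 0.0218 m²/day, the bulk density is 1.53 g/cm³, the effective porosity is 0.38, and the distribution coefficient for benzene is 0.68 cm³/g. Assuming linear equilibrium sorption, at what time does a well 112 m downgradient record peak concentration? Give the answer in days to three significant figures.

1280 days

Retardation factor R = 1 + ρ_b·K_d/n = 1 + 1.53 × 0.68/0.38 = 3.738.
Sorption retards both mechanisms: v_R = v/R = 0.08775 m/day, D_R = D/R = 0.005832 m²/day.
Peak time from v_R²t² + 2D_R t − x² = 0: t = (√(D_R² + v_R²x²) − D_R)/v_R².
√(D_R² + v_R²x²) = √(0.005832² + 0.08775² × 112²) = 9.828; v_R² = 0.007700.
t = (9.828 − 0.005832)/0.007700 = 1280 days.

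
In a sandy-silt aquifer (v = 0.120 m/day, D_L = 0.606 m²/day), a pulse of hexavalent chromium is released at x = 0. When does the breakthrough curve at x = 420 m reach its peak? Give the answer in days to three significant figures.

For the 1D instantaneous-source solution, setting ∂C/∂t = 0 at fixed x gives v²t² + 2Dt − x² = 0, so t = (√(D² + v²x²) − D)/v².
√(D² + v²x²) = √(0.606² + 0.120² × 420²) = 50.40; v² = 0.0144.
t = (50.40 − 0.606)/0.0144 = 3460 days (vs. the pure-advection estimate x/v = 3500 d).

3460 days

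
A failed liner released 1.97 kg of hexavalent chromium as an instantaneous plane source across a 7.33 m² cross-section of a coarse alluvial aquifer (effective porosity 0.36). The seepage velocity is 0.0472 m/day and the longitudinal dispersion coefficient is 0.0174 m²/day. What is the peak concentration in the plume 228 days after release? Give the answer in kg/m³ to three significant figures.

0.106 kg/m³

The peak of an instantaneous 1D plume sits at x = vt; there the Gaussian factor is 1 and C_max = M/(n_e·A·√(4πDt)), where n_e·A is the pore area the mass is dissolved in.
√(4πDt) = √(4π × 0.0174 × 228) = 7.061 m, so C_max = 1.97/(0.36 × 7.33 × 7.061) = 0.106 kg/m³.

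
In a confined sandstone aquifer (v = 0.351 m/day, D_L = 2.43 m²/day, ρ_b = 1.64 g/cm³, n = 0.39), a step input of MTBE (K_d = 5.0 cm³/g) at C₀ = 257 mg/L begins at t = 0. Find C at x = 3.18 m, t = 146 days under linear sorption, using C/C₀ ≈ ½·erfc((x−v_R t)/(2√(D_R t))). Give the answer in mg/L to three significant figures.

113 mg/L

Retardation factor R = 1 + ρ_b·K_d/n = 1 + 1.64 × 5.0/0.39 = 22.03.
Sorption retards both mechanisms: v_R = v/R = 0.01593 m/day, D_R = D/R = 0.1103 m²/day.
v_R·t = 0.01593 × 146 = 2.32578 m; 2√(D_R t) = 8.026 m; argument = (3.18 − 2.32578)/8.026 = 0.1064.
C = C₀ × ½·erfc(0.1064) = 257 × 0.4402 = 113 mg/L.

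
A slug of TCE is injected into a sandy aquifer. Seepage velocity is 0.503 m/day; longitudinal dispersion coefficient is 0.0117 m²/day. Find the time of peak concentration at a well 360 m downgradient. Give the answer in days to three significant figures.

For the 1D instantaneous-source solution, setting ∂C/∂t = 0 at fixed x gives v²t² + 2Dt − x² = 0, so t = (√(D² + v²x²) − D)/v².
√(D² + v²x²) = √(0.0117² + 0.503² × 360²) = 181.1; v² = 0.253009.
t = (181.1 − 0.0117)/0.253009 = 716 days (vs. the pure-advection estimate x/v = 716 d).

716 days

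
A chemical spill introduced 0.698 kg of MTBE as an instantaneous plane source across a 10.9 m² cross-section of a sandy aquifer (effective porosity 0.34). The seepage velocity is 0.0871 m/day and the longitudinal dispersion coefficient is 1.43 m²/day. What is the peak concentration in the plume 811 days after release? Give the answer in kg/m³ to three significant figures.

The peak of an instantaneous 1D plume sits at x = vt; there the Gaussian factor is 1 and C_max = M/(n_e·A·√(4πDt)), where n_e·A is the pore area the mass is dissolved in.
√(4πDt) = √(4π × 1.43 × 811) = 120.7 m, so C_max = 0.698/(0.34 × 10.9 × 120.7) = 0.00156 kg/m³.

0.00156 kg/m³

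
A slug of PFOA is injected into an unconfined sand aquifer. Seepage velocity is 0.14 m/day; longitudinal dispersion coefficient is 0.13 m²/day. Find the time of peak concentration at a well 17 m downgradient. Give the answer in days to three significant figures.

115 days

For the 1D instantaneous-source solution, setting ∂C/∂t = 0 at fixed x gives v²t² + 2Dt − x² = 0, so t = (√(D² + v²x²) − D)/v².
√(D² + v²x²) = √(0.13² + 0.14² × 17²) = 2.384; v² = 0.0196.
t = (2.384 − 0.13)/0.0196 = 115 days (vs. the pure-advection estimate x/v = 121 d).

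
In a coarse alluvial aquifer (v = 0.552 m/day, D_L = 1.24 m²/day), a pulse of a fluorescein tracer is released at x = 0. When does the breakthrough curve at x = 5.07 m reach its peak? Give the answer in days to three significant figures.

For the 1D instantaneous-source solution, setting ∂C/∂t = 0 at fixed x gives v²t² + 2Dt − x² = 0, so t = (√(D² + v²x²) − D)/v².
√(D² + v²x²) = √(1.24² + 0.552² × 5.07²) = 3.061; v² = 0.304704.
t = (3.061 − 1.24)/0.304704 = 5.98 days (vs. the pure-advection estimate x/v = 9.18 d).

5.98 days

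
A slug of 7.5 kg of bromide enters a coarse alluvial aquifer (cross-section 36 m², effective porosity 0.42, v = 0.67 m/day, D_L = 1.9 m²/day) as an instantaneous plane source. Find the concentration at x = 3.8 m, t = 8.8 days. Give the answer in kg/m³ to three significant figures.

For an instantaneous plane source, C(x,t) = M/(n_e·A·√(4πDt)) · exp(−(x−vt)²/(4Dt)), with n_e·A the pore (flow) area.
Plume center vt = 0.67 × 8.8 = 5.896 m, so the well at 3.8 m is 2.096 m upgradient of the peak.
√(4πDt) = 14.50 m, giving peak height M/(n_e·A·√(4πDt)) = 7.5/(0.42 × 36 × 14.50) = 0.03421 kg/m³.
(x−vt)²/(4Dt) = (-2.096)²/(4 × 1.9 × 8.8) = 0.06569; exp(−0.06569) = 0.9364.
C = 0.03421 × 0.9364 = 0.0320 kg/m³.

0.0320 kg/m³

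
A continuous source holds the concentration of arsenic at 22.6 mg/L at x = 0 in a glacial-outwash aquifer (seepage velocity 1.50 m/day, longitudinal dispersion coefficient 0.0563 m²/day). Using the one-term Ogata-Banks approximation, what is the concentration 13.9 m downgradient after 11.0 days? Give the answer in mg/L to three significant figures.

22.4 mg/L

For a continuous step input, C/C₀ ≈ ½·erfc((x−vt)/(2√(Dt))).
vt = 1.50 × 11.0 = 16.5 m and 2√(Dt) = 2√(0.0563 × 11.0) = 1.574 m.
Argument (x−vt)/(2√(Dt)) = (13.9 − 16.5)/1.574 = -1.652; ½·erfc(-1.652) = 0.9903.
C = 22.6 × 0.9903 = 22.4 mg/L.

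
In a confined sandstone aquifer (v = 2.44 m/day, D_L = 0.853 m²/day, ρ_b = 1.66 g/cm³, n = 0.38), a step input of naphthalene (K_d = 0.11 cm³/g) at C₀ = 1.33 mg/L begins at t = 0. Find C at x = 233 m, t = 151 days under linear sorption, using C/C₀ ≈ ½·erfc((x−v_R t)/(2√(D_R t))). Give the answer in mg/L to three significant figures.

Retardation factor R = 1 + ρ_b·K_d/n = 1 + 1.66 × 0.11/0.38 = 1.481.
Sorption retards both mechanisms: v_R = v/R = 1.648 m/day, D_R = D/R = 0.5760 m²/day.
v_R·t = 1.648 × 151 = 248.848 m; 2√(D_R t) = 18.65 m; argument = (233 − 248.848)/18.65 = -0.8498.
C = C₀ × ½·erfc(-0.8498) = 1.33 × 0.8853 = 1.18 mg/L.

1.18 mg/L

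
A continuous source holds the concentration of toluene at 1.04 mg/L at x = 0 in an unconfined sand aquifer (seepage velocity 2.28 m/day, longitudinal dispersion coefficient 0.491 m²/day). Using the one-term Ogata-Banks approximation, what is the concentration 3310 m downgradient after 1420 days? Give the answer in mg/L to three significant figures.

For a continuous step input, C/C₀ ≈ ½·erfc((x−vt)/(2√(Dt))).
vt = 2.28 × 1420 = 3237.6 m and 2√(Dt) = 2√(0.491 × 1420) = 52.81 m.
Argument (x−vt)/(2√(Dt)) = (3310 − 3237.6)/52.81 = 1.371; ½·erfc(1.371) = 0.02626.
C = 1.04 × 0.02626 = 0.0273 mg/L.

0.0273 mg/L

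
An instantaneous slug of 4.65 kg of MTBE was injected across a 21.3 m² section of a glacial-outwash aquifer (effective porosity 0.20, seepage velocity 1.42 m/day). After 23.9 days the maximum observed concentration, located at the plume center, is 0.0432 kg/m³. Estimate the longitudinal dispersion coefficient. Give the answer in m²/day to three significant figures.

At the plume center C_max = M/(n_e·A·√(4πDt)), so D = M²/(4πt·(n_e·A·C_max)²).
n_e·A·C_max = 0.20 × 21.3 × 0.0432 = 0.1840 kg/m.
D = 4.65²/(4π × 23.9 × 0.1840²) = 2.13 m²/day.

2.13 m²/day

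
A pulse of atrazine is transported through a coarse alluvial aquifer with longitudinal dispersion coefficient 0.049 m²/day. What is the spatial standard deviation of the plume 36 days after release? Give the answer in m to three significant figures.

1.88 m

Dispersive spreading gives a Gaussian with σ² = 2Dt; advection only shifts the center.
σ = √(2 × 0.049 × 36) = 1.88 m.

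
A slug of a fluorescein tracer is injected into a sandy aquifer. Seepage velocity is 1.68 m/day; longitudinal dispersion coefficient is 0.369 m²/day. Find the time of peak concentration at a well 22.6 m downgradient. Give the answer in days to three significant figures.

13.3 days

For the 1D instantaneous-source solution, setting ∂C/∂t = 0 at fixed x gives v²t² + 2Dt − x² = 0, so t = (√(D² + v²x²) − D)/v².
√(D² + v²x²) = √(0.369² + 1.68² × 22.6²) = 37.97; v² = 2.8224.
t = (37.97 − 0.369)/2.8224 = 13.3 days (vs. the pure-advection estimate x/v = 13.5 d).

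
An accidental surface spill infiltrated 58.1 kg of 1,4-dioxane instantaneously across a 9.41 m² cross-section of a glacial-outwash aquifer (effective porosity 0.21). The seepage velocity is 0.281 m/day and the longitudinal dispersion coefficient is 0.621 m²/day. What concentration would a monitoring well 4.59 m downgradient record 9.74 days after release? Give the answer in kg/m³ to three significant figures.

2.93 kg/m³

For an instantaneous plane source, C(x,t) = M/(n_e·A·√(4πDt)) · exp(−(x−vt)²/(4Dt)), with n_e·A the pore (flow) area.
Plume center vt = 0.281 × 9.74 = 2.73694 m, so the well at 4.59 m is 1.85306 m downgradient of the peak.
√(4πDt) = 8.718 m, giving peak height M/(n_e·A·√(4πDt)) = 58.1/(0.21 × 9.41 × 8.718) = 3.372 kg/m³.
(x−vt)²/(4Dt) = (1.85306)²/(4 × 0.621 × 9.74) = 0.1419; exp(−0.1419) = 0.8677.
C = 3.372 × 0.8677 = 2.93 kg/m³.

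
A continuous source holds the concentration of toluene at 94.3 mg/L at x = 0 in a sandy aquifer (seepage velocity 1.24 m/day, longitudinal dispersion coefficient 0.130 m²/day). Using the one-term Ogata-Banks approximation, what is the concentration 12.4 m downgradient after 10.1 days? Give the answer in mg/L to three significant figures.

50.0 mg/L

For a continuous step input, C/C₀ ≈ ½·erfc((x−vt)/(2√(Dt))).
vt = 1.24 × 10.1 = 12.524 m and 2√(Dt) = 2√(0.130 × 10.1) = 2.292 m.
Argument (x−vt)/(2√(Dt)) = (12.4 − 12.524)/2.292 = -0.05410; ½·erfc(-0.05410) = 0.5305.
C = 94.3 × 0.5305 = 50.0 mg/L.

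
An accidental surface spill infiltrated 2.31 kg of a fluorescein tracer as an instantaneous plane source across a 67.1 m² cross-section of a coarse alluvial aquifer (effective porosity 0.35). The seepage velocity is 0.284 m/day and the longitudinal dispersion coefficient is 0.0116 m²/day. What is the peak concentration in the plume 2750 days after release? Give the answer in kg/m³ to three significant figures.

0.00491 kg/m³

The peak of an instantaneous 1D plume sits at x = vt; there the Gaussian factor is 1 and C_max = M/(n_e·A·√(4πDt)), where n_e·A is the pore area the mass is dissolved in.
√(4πDt) = √(4π × 0.0116 × 2750) = 20.02 m, so C_max = 2.31/(0.35 × 67.1 × 20.02) = 0.00491 kg/m³.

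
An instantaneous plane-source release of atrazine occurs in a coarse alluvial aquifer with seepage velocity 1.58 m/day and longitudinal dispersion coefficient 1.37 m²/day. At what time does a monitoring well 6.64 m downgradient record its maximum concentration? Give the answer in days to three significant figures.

For the 1D instantaneous-source solution, setting ∂C/∂t = 0 at fixed x gives v²t² + 2Dt − x² = 0, so t = (√(D² + v²x²) − D)/v².
√(D² + v²x²) = √(1.37² + 1.58² × 6.64²) = 10.58; v² = 2.4964.
t = (10.58 − 1.37)/2.4964 = 3.69 days (vs. the pure-advection estimate x/v = 4.20 d).

3.69 days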